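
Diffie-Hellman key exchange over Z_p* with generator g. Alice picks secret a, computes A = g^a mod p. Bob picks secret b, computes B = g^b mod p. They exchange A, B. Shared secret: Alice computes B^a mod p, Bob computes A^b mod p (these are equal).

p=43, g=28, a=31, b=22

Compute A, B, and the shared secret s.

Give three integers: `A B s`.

A = 28^31 mod 43  (bits of 31 = 11111)
  bit 0 = 1: r = r^2 * 28 mod 43 = 1^2 * 28 = 1*28 = 28
  bit 1 = 1: r = r^2 * 28 mod 43 = 28^2 * 28 = 10*28 = 22
  bit 2 = 1: r = r^2 * 28 mod 43 = 22^2 * 28 = 11*28 = 7
  bit 3 = 1: r = r^2 * 28 mod 43 = 7^2 * 28 = 6*28 = 39
  bit 4 = 1: r = r^2 * 28 mod 43 = 39^2 * 28 = 16*28 = 18
  -> A = 18
B = 28^22 mod 43  (bits of 22 = 10110)
  bit 0 = 1: r = r^2 * 28 mod 43 = 1^2 * 28 = 1*28 = 28
  bit 1 = 0: r = r^2 mod 43 = 28^2 = 10
  bit 2 = 1: r = r^2 * 28 mod 43 = 10^2 * 28 = 14*28 = 5
  bit 3 = 1: r = r^2 * 28 mod 43 = 5^2 * 28 = 25*28 = 12
  bit 4 = 0: r = r^2 mod 43 = 12^2 = 15
  -> B = 15
s = B^a = 15^31 mod 43  (bits of 31 = 11111)
  bit 0 = 1: r = r^2 * 15 mod 43 = 1^2 * 15 = 1*15 = 15
  bit 1 = 1: r = r^2 * 15 mod 43 = 15^2 * 15 = 10*15 = 21
  bit 2 = 1: r = r^2 * 15 mod 43 = 21^2 * 15 = 11*15 = 36
  bit 3 = 1: r = r^2 * 15 mod 43 = 36^2 * 15 = 6*15 = 4
  bit 4 = 1: r = r^2 * 15 mod 43 = 4^2 * 15 = 16*15 = 25
  -> s = B^a = 25

Answer: 18 15 25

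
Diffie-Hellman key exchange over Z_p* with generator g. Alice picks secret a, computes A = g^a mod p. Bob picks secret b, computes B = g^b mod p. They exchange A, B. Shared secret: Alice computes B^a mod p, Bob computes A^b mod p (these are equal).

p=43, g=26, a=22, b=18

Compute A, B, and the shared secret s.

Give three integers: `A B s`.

Answer: 17 4 4

Derivation:
A = 26^22 mod 43  (bits of 22 = 10110)
  bit 0 = 1: r = r^2 * 26 mod 43 = 1^2 * 26 = 1*26 = 26
  bit 1 = 0: r = r^2 mod 43 = 26^2 = 31
  bit 2 = 1: r = r^2 * 26 mod 43 = 31^2 * 26 = 15*26 = 3
  bit 3 = 1: r = r^2 * 26 mod 43 = 3^2 * 26 = 9*26 = 19
  bit 4 = 0: r = r^2 mod 43 = 19^2 = 17
  -> A = 17
B = 26^18 mod 43  (bits of 18 = 10010)
  bit 0 = 1: r = r^2 * 26 mod 43 = 1^2 * 26 = 1*26 = 26
  bit 1 = 0: r = r^2 mod 43 = 26^2 = 31
  bit 2 = 0: r = r^2 mod 43 = 31^2 = 15
  bit 3 = 1: r = r^2 * 26 mod 43 = 15^2 * 26 = 10*26 = 2
  bit 4 = 0: r = r^2 mod 43 = 2^2 = 4
  -> B = 4
s = B^a = 4^22 mod 43  (bits of 22 = 10110)
  bit 0 = 1: r = r^2 * 4 mod 43 = 1^2 * 4 = 1*4 = 4
  bit 1 = 0: r = r^2 mod 43 = 4^2 = 16
  bit 2 = 1: r = r^2 * 4 mod 43 = 16^2 * 4 = 41*4 = 35
  bit 3 = 1: r = r^2 * 4 mod 43 = 35^2 * 4 = 21*4 = 41
  bit 4 = 0: r = r^2 mod 43 = 41^2 = 4
  -> s = B^a = 4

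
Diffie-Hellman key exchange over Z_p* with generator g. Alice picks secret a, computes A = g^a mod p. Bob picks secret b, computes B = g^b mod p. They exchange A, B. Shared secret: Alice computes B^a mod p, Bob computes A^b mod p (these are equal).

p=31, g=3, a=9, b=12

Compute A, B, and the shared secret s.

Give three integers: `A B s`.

Answer: 29 8 4

Derivation:
A = 3^9 mod 31  (bits of 9 = 1001)
  bit 0 = 1: r = r^2 * 3 mod 31 = 1^2 * 3 = 1*3 = 3
  bit 1 = 0: r = r^2 mod 31 = 3^2 = 9
  bit 2 = 0: r = r^2 mod 31 = 9^2 = 19
  bit 3 = 1: r = r^2 * 3 mod 31 = 19^2 * 3 = 20*3 = 29
  -> A = 29
B = 3^12 mod 31  (bits of 12 = 1100)
  bit 0 = 1: r = r^2 * 3 mod 31 = 1^2 * 3 = 1*3 = 3
  bit 1 = 1: r = r^2 * 3 mod 31 = 3^2 * 3 = 9*3 = 27
  bit 2 = 0: r = r^2 mod 31 = 27^2 = 16
  bit 3 = 0: r = r^2 mod 31 = 16^2 = 8
  -> B = 8
s = B^a = 8^9 mod 31  (bits of 9 = 1001)
  bit 0 = 1: r = r^2 * 8 mod 31 = 1^2 * 8 = 1*8 = 8
  bit 1 = 0: r = r^2 mod 31 = 8^2 = 2
  bit 2 = 0: r = r^2 mod 31 = 2^2 = 4
  bit 3 = 1: r = r^2 * 8 mod 31 = 4^2 * 8 = 16*8 = 4
  -> s = B^a = 4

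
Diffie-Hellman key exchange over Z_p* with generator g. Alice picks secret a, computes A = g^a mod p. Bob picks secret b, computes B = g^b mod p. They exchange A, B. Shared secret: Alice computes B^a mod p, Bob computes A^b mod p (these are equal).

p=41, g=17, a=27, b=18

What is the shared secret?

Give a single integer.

Answer: 8

Derivation:
A = 17^27 mod 41  (bits of 27 = 11011)
  bit 0 = 1: r = r^2 * 17 mod 41 = 1^2 * 17 = 1*17 = 17
  bit 1 = 1: r = r^2 * 17 mod 41 = 17^2 * 17 = 2*17 = 34
  bit 2 = 0: r = r^2 mod 41 = 34^2 = 8
  bit 3 = 1: r = r^2 * 17 mod 41 = 8^2 * 17 = 23*17 = 22
  bit 4 = 1: r = r^2 * 17 mod 41 = 22^2 * 17 = 33*17 = 28
  -> A = 28
B = 17^18 mod 41  (bits of 18 = 10010)
  bit 0 = 1: r = r^2 * 17 mod 41 = 1^2 * 17 = 1*17 = 17
  bit 1 = 0: r = r^2 mod 41 = 17^2 = 2
  bit 2 = 0: r = r^2 mod 41 = 2^2 = 4
  bit 3 = 1: r = r^2 * 17 mod 41 = 4^2 * 17 = 16*17 = 26
  bit 4 = 0: r = r^2 mod 41 = 26^2 = 20
  -> B = 20
s = B^a = 20^27 mod 41  (bits of 27 = 11011)
  bit 0 = 1: r = r^2 * 20 mod 41 = 1^2 * 20 = 1*20 = 20
  bit 1 = 1: r = r^2 * 20 mod 41 = 20^2 * 20 = 31*20 = 5
  bit 2 = 0: r = r^2 mod 41 = 5^2 = 25
  bit 3 = 1: r = r^2 * 20 mod 41 = 25^2 * 20 = 10*20 = 36
  bit 4 = 1: r = r^2 * 20 mod 41 = 36^2 * 20 = 25*20 = 8
  -> s = B^a = 8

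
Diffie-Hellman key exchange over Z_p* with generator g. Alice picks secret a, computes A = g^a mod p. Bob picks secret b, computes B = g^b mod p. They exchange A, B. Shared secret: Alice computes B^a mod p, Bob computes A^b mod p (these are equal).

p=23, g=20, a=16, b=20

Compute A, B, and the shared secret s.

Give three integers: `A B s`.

A = 20^16 mod 23  (bits of 16 = 10000)
  bit 0 = 1: r = r^2 * 20 mod 23 = 1^2 * 20 = 1*20 = 20
  bit 1 = 0: r = r^2 mod 23 = 20^2 = 9
  bit 2 = 0: r = r^2 mod 23 = 9^2 = 12
  bit 3 = 0: r = r^2 mod 23 = 12^2 = 6
  bit 4 = 0: r = r^2 mod 23 = 6^2 = 13
  -> A = 13
B = 20^20 mod 23  (bits of 20 = 10100)
  bit 0 = 1: r = r^2 * 20 mod 23 = 1^2 * 20 = 1*20 = 20
  bit 1 = 0: r = r^2 mod 23 = 20^2 = 9
  bit 2 = 1: r = r^2 * 20 mod 23 = 9^2 * 20 = 12*20 = 10
  bit 3 = 0: r = r^2 mod 23 = 10^2 = 8
  bit 4 = 0: r = r^2 mod 23 = 8^2 = 18
  -> B = 18
s = B^a = 18^16 mod 23  (bits of 16 = 10000)
  bit 0 = 1: r = r^2 * 18 mod 23 = 1^2 * 18 = 1*18 = 18
  bit 1 = 0: r = r^2 mod 23 = 18^2 = 2
  bit 2 = 0: r = r^2 mod 23 = 2^2 = 4
  bit 3 = 0: r = r^2 mod 23 = 4^2 = 16
  bit 4 = 0: r = r^2 mod 23 = 16^2 = 3
  -> s = B^a = 3

Answer: 13 18 3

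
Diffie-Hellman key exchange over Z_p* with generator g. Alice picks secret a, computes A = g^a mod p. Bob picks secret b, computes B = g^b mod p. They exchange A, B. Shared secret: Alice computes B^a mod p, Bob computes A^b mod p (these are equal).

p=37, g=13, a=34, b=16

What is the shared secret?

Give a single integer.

A = 13^34 mod 37  (bits of 34 = 100010)
  bit 0 = 1: r = r^2 * 13 mod 37 = 1^2 * 13 = 1*13 = 13
  bit 1 = 0: r = r^2 mod 37 = 13^2 = 21
  bit 2 = 0: r = r^2 mod 37 = 21^2 = 34
  bit 3 = 0: r = r^2 mod 37 = 34^2 = 9
  bit 4 = 1: r = r^2 * 13 mod 37 = 9^2 * 13 = 7*13 = 17
  bit 5 = 0: r = r^2 mod 37 = 17^2 = 30
  -> A = 30
B = 13^16 mod 37  (bits of 16 = 10000)
  bit 0 = 1: r = r^2 * 13 mod 37 = 1^2 * 13 = 1*13 = 13
  bit 1 = 0: r = r^2 mod 37 = 13^2 = 21
  bit 2 = 0: r = r^2 mod 37 = 21^2 = 34
  bit 3 = 0: r = r^2 mod 37 = 34^2 = 9
  bit 4 = 0: r = r^2 mod 37 = 9^2 = 7
  -> B = 7
s = B^a = 7^34 mod 37  (bits of 34 = 100010)
  bit 0 = 1: r = r^2 * 7 mod 37 = 1^2 * 7 = 1*7 = 7
  bit 1 = 0: r = r^2 mod 37 = 7^2 = 12
  bit 2 = 0: r = r^2 mod 37 = 12^2 = 33
  bit 3 = 0: r = r^2 mod 37 = 33^2 = 16
  bit 4 = 1: r = r^2 * 7 mod 37 = 16^2 * 7 = 34*7 = 16
  bit 5 = 0: r = r^2 mod 37 = 16^2 = 34
  -> s = B^a = 34

Answer: 34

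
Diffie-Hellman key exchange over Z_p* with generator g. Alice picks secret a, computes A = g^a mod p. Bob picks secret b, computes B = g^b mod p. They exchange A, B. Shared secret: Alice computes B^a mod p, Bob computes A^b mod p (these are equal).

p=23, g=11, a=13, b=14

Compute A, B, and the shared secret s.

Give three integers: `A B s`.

Answer: 17 3 9

Derivation:
A = 11^13 mod 23  (bits of 13 = 1101)
  bit 0 = 1: r = r^2 * 11 mod 23 = 1^2 * 11 = 1*11 = 11
  bit 1 = 1: r = r^2 * 11 mod 23 = 11^2 * 11 = 6*11 = 20
  bit 2 = 0: r = r^2 mod 23 = 20^2 = 9
  bit 3 = 1: r = r^2 * 11 mod 23 = 9^2 * 11 = 12*11 = 17
  -> A = 17
B = 11^14 mod 23  (bits of 14 = 1110)
  bit 0 = 1: r = r^2 * 11 mod 23 = 1^2 * 11 = 1*11 = 11
  bit 1 = 1: r = r^2 * 11 mod 23 = 11^2 * 11 = 6*11 = 20
  bit 2 = 1: r = r^2 * 11 mod 23 = 20^2 * 11 = 9*11 = 7
  bit 3 = 0: r = r^2 mod 23 = 7^2 = 3
  -> B = 3
s = B^a = 3^13 mod 23  (bits of 13 = 1101)
  bit 0 = 1: r = r^2 * 3 mod 23 = 1^2 * 3 = 1*3 = 3
  bit 1 = 1: r = r^2 * 3 mod 23 = 3^2 * 3 = 9*3 = 4
  bit 2 = 0: r = r^2 mod 23 = 4^2 = 16
  bit 3 = 1: r = r^2 * 3 mod 23 = 16^2 * 3 = 3*3 = 9
  -> s = B^a = 9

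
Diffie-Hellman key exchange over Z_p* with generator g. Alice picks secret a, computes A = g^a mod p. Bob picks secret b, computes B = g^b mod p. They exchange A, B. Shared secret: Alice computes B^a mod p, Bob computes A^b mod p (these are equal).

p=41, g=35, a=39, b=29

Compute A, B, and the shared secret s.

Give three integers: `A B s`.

Answer: 34 19 13

Derivation:
A = 35^39 mod 41  (bits of 39 = 100111)
  bit 0 = 1: r = r^2 * 35 mod 41 = 1^2 * 35 = 1*35 = 35
  bit 1 = 0: r = r^2 mod 41 = 35^2 = 36
  bit 2 = 0: r = r^2 mod 41 = 36^2 = 25
  bit 3 = 1: r = r^2 * 35 mod 41 = 25^2 * 35 = 10*35 = 22
  bit 4 = 1: r = r^2 * 35 mod 41 = 22^2 * 35 = 33*35 = 7
  bit 5 = 1: r = r^2 * 35 mod 41 = 7^2 * 35 = 8*35 = 34
  -> A = 34
B = 35^29 mod 41  (bits of 29 = 11101)
  bit 0 = 1: r = r^2 * 35 mod 41 = 1^2 * 35 = 1*35 = 35
  bit 1 = 1: r = r^2 * 35 mod 41 = 35^2 * 35 = 36*35 = 30
  bit 2 = 1: r = r^2 * 35 mod 41 = 30^2 * 35 = 39*35 = 12
  bit 3 = 0: r = r^2 mod 41 = 12^2 = 21
  bit 4 = 1: r = r^2 * 35 mod 41 = 21^2 * 35 = 31*35 = 19
  -> B = 19
s = B^a = 19^39 mod 41  (bits of 39 = 100111)
  bit 0 = 1: r = r^2 * 19 mod 41 = 1^2 * 19 = 1*19 = 19
  bit 1 = 0: r = r^2 mod 41 = 19^2 = 33
  bit 2 = 0: r = r^2 mod 41 = 33^2 = 23
  bit 3 = 1: r = r^2 * 19 mod 41 = 23^2 * 19 = 37*19 = 6
  bit 4 = 1: r = r^2 * 19 mod 41 = 6^2 * 19 = 36*19 = 28
  bit 5 = 1: r = r^2 * 19 mod 41 = 28^2 * 19 = 5*19 = 13
  -> s = B^a = 13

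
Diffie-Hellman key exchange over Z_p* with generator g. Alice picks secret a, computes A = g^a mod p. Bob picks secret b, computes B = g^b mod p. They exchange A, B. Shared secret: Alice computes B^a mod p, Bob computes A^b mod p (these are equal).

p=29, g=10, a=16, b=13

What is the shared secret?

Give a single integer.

A = 10^16 mod 29  (bits of 16 = 10000)
  bit 0 = 1: r = r^2 * 10 mod 29 = 1^2 * 10 = 1*10 = 10
  bit 1 = 0: r = r^2 mod 29 = 10^2 = 13
  bit 2 = 0: r = r^2 mod 29 = 13^2 = 24
  bit 3 = 0: r = r^2 mod 29 = 24^2 = 25
  bit 4 = 0: r = r^2 mod 29 = 25^2 = 16
  -> A = 16
B = 10^13 mod 29  (bits of 13 = 1101)
  bit 0 = 1: r = r^2 * 10 mod 29 = 1^2 * 10 = 1*10 = 10
  bit 1 = 1: r = r^2 * 10 mod 29 = 10^2 * 10 = 13*10 = 14
  bit 2 = 0: r = r^2 mod 29 = 14^2 = 22
  bit 3 = 1: r = r^2 * 10 mod 29 = 22^2 * 10 = 20*10 = 26
  -> B = 26
s = B^a = 26^16 mod 29  (bits of 16 = 10000)
  bit 0 = 1: r = r^2 * 26 mod 29 = 1^2 * 26 = 1*26 = 26
  bit 1 = 0: r = r^2 mod 29 = 26^2 = 9
  bit 2 = 0: r = r^2 mod 29 = 9^2 = 23
  bit 3 = 0: r = r^2 mod 29 = 23^2 = 7
  bit 4 = 0: r = r^2 mod 29 = 7^2 = 20
  -> s = B^a = 20

Answer: 20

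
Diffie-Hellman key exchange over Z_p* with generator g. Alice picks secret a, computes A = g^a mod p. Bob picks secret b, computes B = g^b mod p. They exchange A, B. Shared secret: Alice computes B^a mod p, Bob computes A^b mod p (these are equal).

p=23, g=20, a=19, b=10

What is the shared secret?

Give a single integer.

A = 20^19 mod 23  (bits of 19 = 10011)
  bit 0 = 1: r = r^2 * 20 mod 23 = 1^2 * 20 = 1*20 = 20
  bit 1 = 0: r = r^2 mod 23 = 20^2 = 9
  bit 2 = 0: r = r^2 mod 23 = 9^2 = 12
  bit 3 = 1: r = r^2 * 20 mod 23 = 12^2 * 20 = 6*20 = 5
  bit 4 = 1: r = r^2 * 20 mod 23 = 5^2 * 20 = 2*20 = 17
  -> A = 17
B = 20^10 mod 23  (bits of 10 = 1010)
  bit 0 = 1: r = r^2 * 20 mod 23 = 1^2 * 20 = 1*20 = 20
  bit 1 = 0: r = r^2 mod 23 = 20^2 = 9
  bit 2 = 1: r = r^2 * 20 mod 23 = 9^2 * 20 = 12*20 = 10
  bit 3 = 0: r = r^2 mod 23 = 10^2 = 8
  -> B = 8
s = B^a = 8^19 mod 23  (bits of 19 = 10011)
  bit 0 = 1: r = r^2 * 8 mod 23 = 1^2 * 8 = 1*8 = 8
  bit 1 = 0: r = r^2 mod 23 = 8^2 = 18
  bit 2 = 0: r = r^2 mod 23 = 18^2 = 2
  bit 3 = 1: r = r^2 * 8 mod 23 = 2^2 * 8 = 4*8 = 9
  bit 4 = 1: r = r^2 * 8 mod 23 = 9^2 * 8 = 12*8 = 4
  -> s = B^a = 4

Answer: 4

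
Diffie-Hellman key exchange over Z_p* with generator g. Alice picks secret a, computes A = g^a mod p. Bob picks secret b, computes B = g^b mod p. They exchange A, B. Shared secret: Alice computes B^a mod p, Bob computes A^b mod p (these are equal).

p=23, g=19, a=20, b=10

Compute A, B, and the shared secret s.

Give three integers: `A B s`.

A = 19^20 mod 23  (bits of 20 = 10100)
  bit 0 = 1: r = r^2 * 19 mod 23 = 1^2 * 19 = 1*19 = 19
  bit 1 = 0: r = r^2 mod 23 = 19^2 = 16
  bit 2 = 1: r = r^2 * 19 mod 23 = 16^2 * 19 = 3*19 = 11
  bit 3 = 0: r = r^2 mod 23 = 11^2 = 6
  bit 4 = 0: r = r^2 mod 23 = 6^2 = 13
  -> A = 13
B = 19^10 mod 23  (bits of 10 = 1010)
  bit 0 = 1: r = r^2 * 19 mod 23 = 1^2 * 19 = 1*19 = 19
  bit 1 = 0: r = r^2 mod 23 = 19^2 = 16
  bit 2 = 1: r = r^2 * 19 mod 23 = 16^2 * 19 = 3*19 = 11
  bit 3 = 0: r = r^2 mod 23 = 11^2 = 6
  -> B = 6
s = B^a = 6^20 mod 23  (bits of 20 = 10100)
  bit 0 = 1: r = r^2 * 6 mod 23 = 1^2 * 6 = 1*6 = 6
  bit 1 = 0: r = r^2 mod 23 = 6^2 = 13
  bit 2 = 1: r = r^2 * 6 mod 23 = 13^2 * 6 = 8*6 = 2
  bit 3 = 0: r = r^2 mod 23 = 2^2 = 4
  bit 4 = 0: r = r^2 mod 23 = 4^2 = 16
  -> s = B^a = 16

Answer: 13 6 16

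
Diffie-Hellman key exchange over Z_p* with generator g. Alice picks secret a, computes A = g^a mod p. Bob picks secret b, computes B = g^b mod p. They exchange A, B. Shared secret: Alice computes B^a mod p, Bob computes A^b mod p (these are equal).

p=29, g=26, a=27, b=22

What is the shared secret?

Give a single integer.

A = 26^27 mod 29  (bits of 27 = 11011)
  bit 0 = 1: r = r^2 * 26 mod 29 = 1^2 * 26 = 1*26 = 26
  bit 1 = 1: r = r^2 * 26 mod 29 = 26^2 * 26 = 9*26 = 2
  bit 2 = 0: r = r^2 mod 29 = 2^2 = 4
  bit 3 = 1: r = r^2 * 26 mod 29 = 4^2 * 26 = 16*26 = 10
  bit 4 = 1: r = r^2 * 26 mod 29 = 10^2 * 26 = 13*26 = 19
  -> A = 19
B = 26^22 mod 29  (bits of 22 = 10110)
  bit 0 = 1: r = r^2 * 26 mod 29 = 1^2 * 26 = 1*26 = 26
  bit 1 = 0: r = r^2 mod 29 = 26^2 = 9
  bit 2 = 1: r = r^2 * 26 mod 29 = 9^2 * 26 = 23*26 = 18
  bit 3 = 1: r = r^2 * 26 mod 29 = 18^2 * 26 = 5*26 = 14
  bit 4 = 0: r = r^2 mod 29 = 14^2 = 22
  -> B = 22
s = B^a = 22^27 mod 29  (bits of 27 = 11011)
  bit 0 = 1: r = r^2 * 22 mod 29 = 1^2 * 22 = 1*22 = 22
  bit 1 = 1: r = r^2 * 22 mod 29 = 22^2 * 22 = 20*22 = 5
  bit 2 = 0: r = r^2 mod 29 = 5^2 = 25
  bit 3 = 1: r = r^2 * 22 mod 29 = 25^2 * 22 = 16*22 = 4
  bit 4 = 1: r = r^2 * 22 mod 29 = 4^2 * 22 = 16*22 = 4
  -> s = B^a = 4

Answer: 4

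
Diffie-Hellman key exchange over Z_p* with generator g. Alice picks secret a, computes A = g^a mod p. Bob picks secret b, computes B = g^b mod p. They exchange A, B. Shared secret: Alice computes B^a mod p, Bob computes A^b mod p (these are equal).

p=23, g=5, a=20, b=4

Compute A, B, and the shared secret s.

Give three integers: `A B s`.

Answer: 12 4 13

Derivation:
A = 5^20 mod 23  (bits of 20 = 10100)
  bit 0 = 1: r = r^2 * 5 mod 23 = 1^2 * 5 = 1*5 = 5
  bit 1 = 0: r = r^2 mod 23 = 5^2 = 2
  bit 2 = 1: r = r^2 * 5 mod 23 = 2^2 * 5 = 4*5 = 20
  bit 3 = 0: r = r^2 mod 23 = 20^2 = 9
  bit 4 = 0: r = r^2 mod 23 = 9^2 = 12
  -> A = 12
B = 5^4 mod 23  (bits of 4 = 100)
  bit 0 = 1: r = r^2 * 5 mod 23 = 1^2 * 5 = 1*5 = 5
  bit 1 = 0: r = r^2 mod 23 = 5^2 = 2
  bit 2 = 0: r = r^2 mod 23 = 2^2 = 4
  -> B = 4
s = B^a = 4^20 mod 23  (bits of 20 = 10100)
  bit 0 = 1: r = r^2 * 4 mod 23 = 1^2 * 4 = 1*4 = 4
  bit 1 = 0: r = r^2 mod 23 = 4^2 = 16
  bit 2 = 1: r = r^2 * 4 mod 23 = 16^2 * 4 = 3*4 = 12
  bit 3 = 0: r = r^2 mod 23 = 12^2 = 6
  bit 4 = 0: r = r^2 mod 23 = 6^2 = 13
  -> s = B^a = 13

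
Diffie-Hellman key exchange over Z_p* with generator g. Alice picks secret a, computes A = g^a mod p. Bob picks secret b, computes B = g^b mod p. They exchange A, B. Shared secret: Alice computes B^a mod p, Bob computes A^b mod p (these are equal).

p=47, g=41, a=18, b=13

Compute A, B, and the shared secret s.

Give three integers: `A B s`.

A = 41^18 mod 47  (bits of 18 = 10010)
  bit 0 = 1: r = r^2 * 41 mod 47 = 1^2 * 41 = 1*41 = 41
  bit 1 = 0: r = r^2 mod 47 = 41^2 = 36
  bit 2 = 0: r = r^2 mod 47 = 36^2 = 27
  bit 3 = 1: r = r^2 * 41 mod 47 = 27^2 * 41 = 24*41 = 44
  bit 4 = 0: r = r^2 mod 47 = 44^2 = 9
  -> A = 9
B = 41^13 mod 47  (bits of 13 = 1101)
  bit 0 = 1: r = r^2 * 41 mod 47 = 1^2 * 41 = 1*41 = 41
  bit 1 = 1: r = r^2 * 41 mod 47 = 41^2 * 41 = 36*41 = 19
  bit 2 = 0: r = r^2 mod 47 = 19^2 = 32
  bit 3 = 1: r = r^2 * 41 mod 47 = 32^2 * 41 = 37*41 = 13
  -> B = 13
s = B^a = 13^18 mod 47  (bits of 18 = 10010)
  bit 0 = 1: r = r^2 * 13 mod 47 = 1^2 * 13 = 1*13 = 13
  bit 1 = 0: r = r^2 mod 47 = 13^2 = 28
  bit 2 = 0: r = r^2 mod 47 = 28^2 = 32
  bit 3 = 1: r = r^2 * 13 mod 47 = 32^2 * 13 = 37*13 = 11
  bit 4 = 0: r = r^2 mod 47 = 11^2 = 27
  -> s = B^a = 27

Answer: 9 13 27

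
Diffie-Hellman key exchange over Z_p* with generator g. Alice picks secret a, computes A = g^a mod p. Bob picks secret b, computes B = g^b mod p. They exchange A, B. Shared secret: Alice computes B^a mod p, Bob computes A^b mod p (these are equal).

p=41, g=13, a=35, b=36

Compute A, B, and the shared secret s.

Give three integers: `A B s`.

Answer: 27 23 40

Derivation:
A = 13^35 mod 41  (bits of 35 = 100011)
  bit 0 = 1: r = r^2 * 13 mod 41 = 1^2 * 13 = 1*13 = 13
  bit 1 = 0: r = r^2 mod 41 = 13^2 = 5
  bit 2 = 0: r = r^2 mod 41 = 5^2 = 25
  bit 3 = 0: r = r^2 mod 41 = 25^2 = 10
  bit 4 = 1: r = r^2 * 13 mod 41 = 10^2 * 13 = 18*13 = 29
  bit 5 = 1: r = r^2 * 13 mod 41 = 29^2 * 13 = 21*13 = 27
  -> A = 27
B = 13^36 mod 41  (bits of 36 = 100100)
  bit 0 = 1: r = r^2 * 13 mod 41 = 1^2 * 13 = 1*13 = 13
  bit 1 = 0: r = r^2 mod 41 = 13^2 = 5
  bit 2 = 0: r = r^2 mod 41 = 5^2 = 25
  bit 3 = 1: r = r^2 * 13 mod 41 = 25^2 * 13 = 10*13 = 7
  bit 4 = 0: r = r^2 mod 41 = 7^2 = 8
  bit 5 = 0: r = r^2 mod 41 = 8^2 = 23
  -> B = 23
s = B^a = 23^35 mod 41  (bits of 35 = 100011)
  bit 0 = 1: r = r^2 * 23 mod 41 = 1^2 * 23 = 1*23 = 23
  bit 1 = 0: r = r^2 mod 41 = 23^2 = 37
  bit 2 = 0: r = r^2 mod 41 = 37^2 = 16
  bit 3 = 0: r = r^2 mod 41 = 16^2 = 10
  bit 4 = 1: r = r^2 * 23 mod 41 = 10^2 * 23 = 18*23 = 4
  bit 5 = 1: r = r^2 * 23 mod 41 = 4^2 * 23 = 16*23 = 40
  -> s = B^a = 40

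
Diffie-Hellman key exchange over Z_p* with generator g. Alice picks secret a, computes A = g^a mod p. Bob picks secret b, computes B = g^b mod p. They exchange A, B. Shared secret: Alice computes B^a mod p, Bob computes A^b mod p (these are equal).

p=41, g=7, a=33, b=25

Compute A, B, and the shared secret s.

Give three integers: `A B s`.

A = 7^33 mod 41  (bits of 33 = 100001)
  bit 0 = 1: r = r^2 * 7 mod 41 = 1^2 * 7 = 1*7 = 7
  bit 1 = 0: r = r^2 mod 41 = 7^2 = 8
  bit 2 = 0: r = r^2 mod 41 = 8^2 = 23
  bit 3 = 0: r = r^2 mod 41 = 23^2 = 37
  bit 4 = 0: r = r^2 mod 41 = 37^2 = 16
  bit 5 = 1: r = r^2 * 7 mod 41 = 16^2 * 7 = 10*7 = 29
  -> A = 29
B = 7^25 mod 41  (bits of 25 = 11001)
  bit 0 = 1: r = r^2 * 7 mod 41 = 1^2 * 7 = 1*7 = 7
  bit 1 = 1: r = r^2 * 7 mod 41 = 7^2 * 7 = 8*7 = 15
  bit 2 = 0: r = r^2 mod 41 = 15^2 = 20
  bit 3 = 0: r = r^2 mod 41 = 20^2 = 31
  bit 4 = 1: r = r^2 * 7 mod 41 = 31^2 * 7 = 18*7 = 3
  -> B = 3
s = B^a = 3^33 mod 41  (bits of 33 = 100001)
  bit 0 = 1: r = r^2 * 3 mod 41 = 1^2 * 3 = 1*3 = 3
  bit 1 = 0: r = r^2 mod 41 = 3^2 = 9
  bit 2 = 0: r = r^2 mod 41 = 9^2 = 40
  bit 3 = 0: r = r^2 mod 41 = 40^2 = 1
  bit 4 = 0: r = r^2 mod 41 = 1^2 = 1
  bit 5 = 1: r = r^2 * 3 mod 41 = 1^2 * 3 = 1*3 = 3
  -> s = B^a = 3

Answer: 29 3 3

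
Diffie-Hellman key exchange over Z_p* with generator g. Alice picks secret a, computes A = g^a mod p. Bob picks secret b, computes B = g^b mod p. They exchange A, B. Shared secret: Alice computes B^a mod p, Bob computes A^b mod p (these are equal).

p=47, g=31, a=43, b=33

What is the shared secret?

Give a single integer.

A = 31^43 mod 47  (bits of 43 = 101011)
  bit 0 = 1: r = r^2 * 31 mod 47 = 1^2 * 31 = 1*31 = 31
  bit 1 = 0: r = r^2 mod 47 = 31^2 = 21
  bit 2 = 1: r = r^2 * 31 mod 47 = 21^2 * 31 = 18*31 = 41
  bit 3 = 0: r = r^2 mod 47 = 41^2 = 36
  bit 4 = 1: r = r^2 * 31 mod 47 = 36^2 * 31 = 27*31 = 38
  bit 5 = 1: r = r^2 * 31 mod 47 = 38^2 * 31 = 34*31 = 20
  -> A = 20
B = 31^33 mod 47  (bits of 33 = 100001)
  bit 0 = 1: r = r^2 * 31 mod 47 = 1^2 * 31 = 1*31 = 31
  bit 1 = 0: r = r^2 mod 47 = 31^2 = 21
  bit 2 = 0: r = r^2 mod 47 = 21^2 = 18
  bit 3 = 0: r = r^2 mod 47 = 18^2 = 42
  bit 4 = 0: r = r^2 mod 47 = 42^2 = 25
  bit 5 = 1: r = r^2 * 31 mod 47 = 25^2 * 31 = 14*31 = 11
  -> B = 11
s = B^a = 11^43 mod 47  (bits of 43 = 101011)
  bit 0 = 1: r = r^2 * 11 mod 47 = 1^2 * 11 = 1*11 = 11
  bit 1 = 0: r = r^2 mod 47 = 11^2 = 27
  bit 2 = 1: r = r^2 * 11 mod 47 = 27^2 * 11 = 24*11 = 29
  bit 3 = 0: r = r^2 mod 47 = 29^2 = 42
  bit 4 = 1: r = r^2 * 11 mod 47 = 42^2 * 11 = 25*11 = 40
  bit 5 = 1: r = r^2 * 11 mod 47 = 40^2 * 11 = 2*11 = 22
  -> s = B^a = 22

Answer: 22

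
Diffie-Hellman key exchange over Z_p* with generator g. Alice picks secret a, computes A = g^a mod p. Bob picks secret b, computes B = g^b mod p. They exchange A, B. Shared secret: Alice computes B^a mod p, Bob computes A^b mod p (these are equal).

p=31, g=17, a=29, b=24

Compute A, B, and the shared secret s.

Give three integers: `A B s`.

A = 17^29 mod 31  (bits of 29 = 11101)
  bit 0 = 1: r = r^2 * 17 mod 31 = 1^2 * 17 = 1*17 = 17
  bit 1 = 1: r = r^2 * 17 mod 31 = 17^2 * 17 = 10*17 = 15
  bit 2 = 1: r = r^2 * 17 mod 31 = 15^2 * 17 = 8*17 = 12
  bit 3 = 0: r = r^2 mod 31 = 12^2 = 20
  bit 4 = 1: r = r^2 * 17 mod 31 = 20^2 * 17 = 28*17 = 11
  -> A = 11
B = 17^24 mod 31  (bits of 24 = 11000)
  bit 0 = 1: r = r^2 * 17 mod 31 = 1^2 * 17 = 1*17 = 17
  bit 1 = 1: r = r^2 * 17 mod 31 = 17^2 * 17 = 10*17 = 15
  bit 2 = 0: r = r^2 mod 31 = 15^2 = 8
  bit 3 = 0: r = r^2 mod 31 = 8^2 = 2
  bit 4 = 0: r = r^2 mod 31 = 2^2 = 4
  -> B = 4
s = B^a = 4^29 mod 31  (bits of 29 = 11101)
  bit 0 = 1: r = r^2 * 4 mod 31 = 1^2 * 4 = 1*4 = 4
  bit 1 = 1: r = r^2 * 4 mod 31 = 4^2 * 4 = 16*4 = 2
  bit 2 = 1: r = r^2 * 4 mod 31 = 2^2 * 4 = 4*4 = 16
  bit 3 = 0: r = r^2 mod 31 = 16^2 = 8
  bit 4 = 1: r = r^2 * 4 mod 31 = 8^2 * 4 = 2*4 = 8
  -> s = B^a = 8

Answer: 11 4 8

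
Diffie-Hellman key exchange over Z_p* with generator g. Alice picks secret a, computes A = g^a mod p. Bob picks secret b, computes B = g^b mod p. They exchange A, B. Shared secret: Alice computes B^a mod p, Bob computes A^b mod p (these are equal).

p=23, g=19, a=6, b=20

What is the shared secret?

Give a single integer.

A = 19^6 mod 23  (bits of 6 = 110)
  bit 0 = 1: r = r^2 * 19 mod 23 = 1^2 * 19 = 1*19 = 19
  bit 1 = 1: r = r^2 * 19 mod 23 = 19^2 * 19 = 16*19 = 5
  bit 2 = 0: r = r^2 mod 23 = 5^2 = 2
  -> A = 2
B = 19^20 mod 23  (bits of 20 = 10100)
  bit 0 = 1: r = r^2 * 19 mod 23 = 1^2 * 19 = 1*19 = 19
  bit 1 = 0: r = r^2 mod 23 = 19^2 = 16
  bit 2 = 1: r = r^2 * 19 mod 23 = 16^2 * 19 = 3*19 = 11
  bit 3 = 0: r = r^2 mod 23 = 11^2 = 6
  bit 4 = 0: r = r^2 mod 23 = 6^2 = 13
  -> B = 13
s = B^a = 13^6 mod 23  (bits of 6 = 110)
  bit 0 = 1: r = r^2 * 13 mod 23 = 1^2 * 13 = 1*13 = 13
  bit 1 = 1: r = r^2 * 13 mod 23 = 13^2 * 13 = 8*13 = 12
  bit 2 = 0: r = r^2 mod 23 = 12^2 = 6
  -> s = B^a = 6

Answer: 6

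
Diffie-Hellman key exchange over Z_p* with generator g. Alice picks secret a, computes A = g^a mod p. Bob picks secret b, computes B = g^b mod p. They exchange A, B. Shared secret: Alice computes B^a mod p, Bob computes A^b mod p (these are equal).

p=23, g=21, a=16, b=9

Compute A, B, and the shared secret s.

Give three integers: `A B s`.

Answer: 9 17 2

Derivation:
A = 21^16 mod 23  (bits of 16 = 10000)
  bit 0 = 1: r = r^2 * 21 mod 23 = 1^2 * 21 = 1*21 = 21
  bit 1 = 0: r = r^2 mod 23 = 21^2 = 4
  bit 2 = 0: r = r^2 mod 23 = 4^2 = 16
  bit 3 = 0: r = r^2 mod 23 = 16^2 = 3
  bit 4 = 0: r = r^2 mod 23 = 3^2 = 9
  -> A = 9
B = 21^9 mod 23  (bits of 9 = 1001)
  bit 0 = 1: r = r^2 * 21 mod 23 = 1^2 * 21 = 1*21 = 21
  bit 1 = 0: r = r^2 mod 23 = 21^2 = 4
  bit 2 = 0: r = r^2 mod 23 = 4^2 = 16
  bit 3 = 1: r = r^2 * 21 mod 23 = 16^2 * 21 = 3*21 = 17
  -> B = 17
s = B^a = 17^16 mod 23  (bits of 16 = 10000)
  bit 0 = 1: r = r^2 * 17 mod 23 = 1^2 * 17 = 1*17 = 17
  bit 1 = 0: r = r^2 mod 23 = 17^2 = 13
  bit 2 = 0: r = r^2 mod 23 = 13^2 = 8
  bit 3 = 0: r = r^2 mod 23 = 8^2 = 18
  bit 4 = 0: r = r^2 mod 23 = 18^2 = 2
  -> s = B^a = 2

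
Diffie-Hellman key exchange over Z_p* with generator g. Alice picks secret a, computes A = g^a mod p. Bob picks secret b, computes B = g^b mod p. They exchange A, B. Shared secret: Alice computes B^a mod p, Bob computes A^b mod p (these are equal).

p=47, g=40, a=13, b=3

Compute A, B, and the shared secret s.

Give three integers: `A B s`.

A = 40^13 mod 47  (bits of 13 = 1101)
  bit 0 = 1: r = r^2 * 40 mod 47 = 1^2 * 40 = 1*40 = 40
  bit 1 = 1: r = r^2 * 40 mod 47 = 40^2 * 40 = 2*40 = 33
  bit 2 = 0: r = r^2 mod 47 = 33^2 = 8
  bit 3 = 1: r = r^2 * 40 mod 47 = 8^2 * 40 = 17*40 = 22
  -> A = 22
B = 40^3 mod 47  (bits of 3 = 11)
  bit 0 = 1: r = r^2 * 40 mod 47 = 1^2 * 40 = 1*40 = 40
  bit 1 = 1: r = r^2 * 40 mod 47 = 40^2 * 40 = 2*40 = 33
  -> B = 33
s = B^a = 33^13 mod 47  (bits of 13 = 1101)
  bit 0 = 1: r = r^2 * 33 mod 47 = 1^2 * 33 = 1*33 = 33
  bit 1 = 1: r = r^2 * 33 mod 47 = 33^2 * 33 = 8*33 = 29
  bit 2 = 0: r = r^2 mod 47 = 29^2 = 42
  bit 3 = 1: r = r^2 * 33 mod 47 = 42^2 * 33 = 25*33 = 26
  -> s = B^a = 26

Answer: 22 33 26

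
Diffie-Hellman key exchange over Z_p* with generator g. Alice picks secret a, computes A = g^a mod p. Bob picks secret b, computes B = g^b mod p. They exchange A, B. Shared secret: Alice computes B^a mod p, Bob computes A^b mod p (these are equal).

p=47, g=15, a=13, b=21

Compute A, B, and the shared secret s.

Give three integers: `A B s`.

Answer: 44 33 26

Derivation:
A = 15^13 mod 47  (bits of 13 = 1101)
  bit 0 = 1: r = r^2 * 15 mod 47 = 1^2 * 15 = 1*15 = 15
  bit 1 = 1: r = r^2 * 15 mod 47 = 15^2 * 15 = 37*15 = 38
  bit 2 = 0: r = r^2 mod 47 = 38^2 = 34
  bit 3 = 1: r = r^2 * 15 mod 47 = 34^2 * 15 = 28*15 = 44
  -> A = 44
B = 15^21 mod 47  (bits of 21 = 10101)
  bit 0 = 1: r = r^2 * 15 mod 47 = 1^2 * 15 = 1*15 = 15
  bit 1 = 0: r = r^2 mod 47 = 15^2 = 37
  bit 2 = 1: r = r^2 * 15 mod 47 = 37^2 * 15 = 6*15 = 43
  bit 3 = 0: r = r^2 mod 47 = 43^2 = 16
  bit 4 = 1: r = r^2 * 15 mod 47 = 16^2 * 15 = 21*15 = 33
  -> B = 33
s = B^a = 33^13 mod 47  (bits of 13 = 1101)
  bit 0 = 1: r = r^2 * 33 mod 47 = 1^2 * 33 = 1*33 = 33
  bit 1 = 1: r = r^2 * 33 mod 47 = 33^2 * 33 = 8*33 = 29
  bit 2 = 0: r = r^2 mod 47 = 29^2 = 42
  bit 3 = 1: r = r^2 * 33 mod 47 = 42^2 * 33 = 25*33 = 26
  -> s = B^a = 26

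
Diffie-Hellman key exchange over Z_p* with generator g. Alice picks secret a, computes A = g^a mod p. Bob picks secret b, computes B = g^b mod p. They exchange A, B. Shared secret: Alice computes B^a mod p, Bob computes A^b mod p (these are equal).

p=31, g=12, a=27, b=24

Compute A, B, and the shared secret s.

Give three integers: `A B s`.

A = 12^27 mod 31  (bits of 27 = 11011)
  bit 0 = 1: r = r^2 * 12 mod 31 = 1^2 * 12 = 1*12 = 12
  bit 1 = 1: r = r^2 * 12 mod 31 = 12^2 * 12 = 20*12 = 23
  bit 2 = 0: r = r^2 mod 31 = 23^2 = 2
  bit 3 = 1: r = r^2 * 12 mod 31 = 2^2 * 12 = 4*12 = 17
  bit 4 = 1: r = r^2 * 12 mod 31 = 17^2 * 12 = 10*12 = 27
  -> A = 27
B = 12^24 mod 31  (bits of 24 = 11000)
  bit 0 = 1: r = r^2 * 12 mod 31 = 1^2 * 12 = 1*12 = 12
  bit 1 = 1: r = r^2 * 12 mod 31 = 12^2 * 12 = 20*12 = 23
  bit 2 = 0: r = r^2 mod 31 = 23^2 = 2
  bit 3 = 0: r = r^2 mod 31 = 2^2 = 4
  bit 4 = 0: r = r^2 mod 31 = 4^2 = 16
  -> B = 16
s = B^a = 16^27 mod 31  (bits of 27 = 11011)
  bit 0 = 1: r = r^2 * 16 mod 31 = 1^2 * 16 = 1*16 = 16
  bit 1 = 1: r = r^2 * 16 mod 31 = 16^2 * 16 = 8*16 = 4
  bit 2 = 0: r = r^2 mod 31 = 4^2 = 16
  bit 3 = 1: r = r^2 * 16 mod 31 = 16^2 * 16 = 8*16 = 4
  bit 4 = 1: r = r^2 * 16 mod 31 = 4^2 * 16 = 16*16 = 8
  -> s = B^a = 8

Answer: 27 16 8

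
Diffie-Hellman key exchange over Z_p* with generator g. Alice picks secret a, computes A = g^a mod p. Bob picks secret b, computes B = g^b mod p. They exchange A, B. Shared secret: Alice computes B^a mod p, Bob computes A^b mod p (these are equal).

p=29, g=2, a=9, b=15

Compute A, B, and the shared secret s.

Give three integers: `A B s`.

A = 2^9 mod 29  (bits of 9 = 1001)
  bit 0 = 1: r = r^2 * 2 mod 29 = 1^2 * 2 = 1*2 = 2
  bit 1 = 0: r = r^2 mod 29 = 2^2 = 4
  bit 2 = 0: r = r^2 mod 29 = 4^2 = 16
  bit 3 = 1: r = r^2 * 2 mod 29 = 16^2 * 2 = 24*2 = 19
  -> A = 19
B = 2^15 mod 29  (bits of 15 = 1111)
  bit 0 = 1: r = r^2 * 2 mod 29 = 1^2 * 2 = 1*2 = 2
  bit 1 = 1: r = r^2 * 2 mod 29 = 2^2 * 2 = 4*2 = 8
  bit 2 = 1: r = r^2 * 2 mod 29 = 8^2 * 2 = 6*2 = 12
  bit 3 = 1: r = r^2 * 2 mod 29 = 12^2 * 2 = 28*2 = 27
  -> B = 27
s = B^a = 27^9 mod 29  (bits of 9 = 1001)
  bit 0 = 1: r = r^2 * 27 mod 29 = 1^2 * 27 = 1*27 = 27
  bit 1 = 0: r = r^2 mod 29 = 27^2 = 4
  bit 2 = 0: r = r^2 mod 29 = 4^2 = 16
  bit 3 = 1: r = r^2 * 27 mod 29 = 16^2 * 27 = 24*27 = 10
  -> s = B^a = 10

Answer: 19 27 10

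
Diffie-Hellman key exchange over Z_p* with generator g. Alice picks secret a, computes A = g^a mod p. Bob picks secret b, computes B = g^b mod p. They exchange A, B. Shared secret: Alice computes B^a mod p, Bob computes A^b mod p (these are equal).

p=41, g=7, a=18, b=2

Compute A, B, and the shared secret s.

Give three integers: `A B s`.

Answer: 5 8 25

Derivation:
A = 7^18 mod 41  (bits of 18 = 10010)
  bit 0 = 1: r = r^2 * 7 mod 41 = 1^2 * 7 = 1*7 = 7
  bit 1 = 0: r = r^2 mod 41 = 7^2 = 8
  bit 2 = 0: r = r^2 mod 41 = 8^2 = 23
  bit 3 = 1: r = r^2 * 7 mod 41 = 23^2 * 7 = 37*7 = 13
  bit 4 = 0: r = r^2 mod 41 = 13^2 = 5
  -> A = 5
B = 7^2 mod 41  (bits of 2 = 10)
  bit 0 = 1: r = r^2 * 7 mod 41 = 1^2 * 7 = 1*7 = 7
  bit 1 = 0: r = r^2 mod 41 = 7^2 = 8
  -> B = 8
s = B^a = 8^18 mod 41  (bits of 18 = 10010)
  bit 0 = 1: r = r^2 * 8 mod 41 = 1^2 * 8 = 1*8 = 8
  bit 1 = 0: r = r^2 mod 41 = 8^2 = 23
  bit 2 = 0: r = r^2 mod 41 = 23^2 = 37
  bit 3 = 1: r = r^2 * 8 mod 41 = 37^2 * 8 = 16*8 = 5
  bit 4 = 0: r = r^2 mod 41 = 5^2 = 25
  -> s = B^a = 25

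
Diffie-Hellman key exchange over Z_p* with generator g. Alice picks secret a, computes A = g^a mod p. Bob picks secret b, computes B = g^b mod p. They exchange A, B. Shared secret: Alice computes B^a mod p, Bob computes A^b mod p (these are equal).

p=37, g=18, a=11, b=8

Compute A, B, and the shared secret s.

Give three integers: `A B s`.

Answer: 17 12 33

Derivation:
A = 18^11 mod 37  (bits of 11 = 1011)
  bit 0 = 1: r = r^2 * 18 mod 37 = 1^2 * 18 = 1*18 = 18
  bit 1 = 0: r = r^2 mod 37 = 18^2 = 28
  bit 2 = 1: r = r^2 * 18 mod 37 = 28^2 * 18 = 7*18 = 15
  bit 3 = 1: r = r^2 * 18 mod 37 = 15^2 * 18 = 3*18 = 17
  -> A = 17
B = 18^8 mod 37  (bits of 8 = 1000)
  bit 0 = 1: r = r^2 * 18 mod 37 = 1^2 * 18 = 1*18 = 18
  bit 1 = 0: r = r^2 mod 37 = 18^2 = 28
  bit 2 = 0: r = r^2 mod 37 = 28^2 = 7
  bit 3 = 0: r = r^2 mod 37 = 7^2 = 12
  -> B = 12
s = B^a = 12^11 mod 37  (bits of 11 = 1011)
  bit 0 = 1: r = r^2 * 12 mod 37 = 1^2 * 12 = 1*12 = 12
  bit 1 = 0: r = r^2 mod 37 = 12^2 = 33
  bit 2 = 1: r = r^2 * 12 mod 37 = 33^2 * 12 = 16*12 = 7
  bit 3 = 1: r = r^2 * 12 mod 37 = 7^2 * 12 = 12*12 = 33
  -> s = B^a = 33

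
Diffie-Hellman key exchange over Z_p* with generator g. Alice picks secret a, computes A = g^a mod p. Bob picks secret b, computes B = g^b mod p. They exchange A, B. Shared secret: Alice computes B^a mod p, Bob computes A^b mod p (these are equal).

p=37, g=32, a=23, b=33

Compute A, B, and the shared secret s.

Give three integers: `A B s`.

Answer: 17 29 23

Derivation:
A = 32^23 mod 37  (bits of 23 = 10111)
  bit 0 = 1: r = r^2 * 32 mod 37 = 1^2 * 32 = 1*32 = 32
  bit 1 = 0: r = r^2 mod 37 = 32^2 = 25
  bit 2 = 1: r = r^2 * 32 mod 37 = 25^2 * 32 = 33*32 = 20
  bit 3 = 1: r = r^2 * 32 mod 37 = 20^2 * 32 = 30*32 = 35
  bit 4 = 1: r = r^2 * 32 mod 37 = 35^2 * 32 = 4*32 = 17
  -> A = 17
B = 32^33 mod 37  (bits of 33 = 100001)
  bit 0 = 1: r = r^2 * 32 mod 37 = 1^2 * 32 = 1*32 = 32
  bit 1 = 0: r = r^2 mod 37 = 32^2 = 25
  bit 2 = 0: r = r^2 mod 37 = 25^2 = 33
  bit 3 = 0: r = r^2 mod 37 = 33^2 = 16
  bit 4 = 0: r = r^2 mod 37 = 16^2 = 34
  bit 5 = 1: r = r^2 * 32 mod 37 = 34^2 * 32 = 9*32 = 29
  -> B = 29
s = B^a = 29^23 mod 37  (bits of 23 = 10111)
  bit 0 = 1: r = r^2 * 29 mod 37 = 1^2 * 29 = 1*29 = 29
  bit 1 = 0: r = r^2 mod 37 = 29^2 = 27
  bit 2 = 1: r = r^2 * 29 mod 37 = 27^2 * 29 = 26*29 = 14
  bit 3 = 1: r = r^2 * 29 mod 37 = 14^2 * 29 = 11*29 = 23
  bit 4 = 1: r = r^2 * 29 mod 37 = 23^2 * 29 = 11*29 = 23
  -> s = B^a = 23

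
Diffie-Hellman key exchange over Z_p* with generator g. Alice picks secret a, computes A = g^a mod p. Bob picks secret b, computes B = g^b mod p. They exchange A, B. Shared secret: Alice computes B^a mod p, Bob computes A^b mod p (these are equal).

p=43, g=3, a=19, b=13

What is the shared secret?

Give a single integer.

Answer: 20

Derivation:
A = 3^19 mod 43  (bits of 19 = 10011)
  bit 0 = 1: r = r^2 * 3 mod 43 = 1^2 * 3 = 1*3 = 3
  bit 1 = 0: r = r^2 mod 43 = 3^2 = 9
  bit 2 = 0: r = r^2 mod 43 = 9^2 = 38
  bit 3 = 1: r = r^2 * 3 mod 43 = 38^2 * 3 = 25*3 = 32
  bit 4 = 1: r = r^2 * 3 mod 43 = 32^2 * 3 = 35*3 = 19
  -> A = 19
B = 3^13 mod 43  (bits of 13 = 1101)
  bit 0 = 1: r = r^2 * 3 mod 43 = 1^2 * 3 = 1*3 = 3
  bit 1 = 1: r = r^2 * 3 mod 43 = 3^2 * 3 = 9*3 = 27
  bit 2 = 0: r = r^2 mod 43 = 27^2 = 41
  bit 3 = 1: r = r^2 * 3 mod 43 = 41^2 * 3 = 4*3 = 12
  -> B = 12
s = B^a = 12^19 mod 43  (bits of 19 = 10011)
  bit 0 = 1: r = r^2 * 12 mod 43 = 1^2 * 12 = 1*12 = 12
  bit 1 = 0: r = r^2 mod 43 = 12^2 = 15
  bit 2 = 0: r = r^2 mod 43 = 15^2 = 10
  bit 3 = 1: r = r^2 * 12 mod 43 = 10^2 * 12 = 14*12 = 39
  bit 4 = 1: r = r^2 * 12 mod 43 = 39^2 * 12 = 16*12 = 20
  -> s = B^a = 20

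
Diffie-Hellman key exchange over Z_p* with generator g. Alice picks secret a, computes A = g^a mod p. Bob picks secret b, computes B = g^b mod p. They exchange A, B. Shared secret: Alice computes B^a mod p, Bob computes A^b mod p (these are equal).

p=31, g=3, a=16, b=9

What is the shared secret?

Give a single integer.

A = 3^16 mod 31  (bits of 16 = 10000)
  bit 0 = 1: r = r^2 * 3 mod 31 = 1^2 * 3 = 1*3 = 3
  bit 1 = 0: r = r^2 mod 31 = 3^2 = 9
  bit 2 = 0: r = r^2 mod 31 = 9^2 = 19
  bit 3 = 0: r = r^2 mod 31 = 19^2 = 20
  bit 4 = 0: r = r^2 mod 31 = 20^2 = 28
  -> A = 28
B = 3^9 mod 31  (bits of 9 = 1001)
  bit 0 = 1: r = r^2 * 3 mod 31 = 1^2 * 3 = 1*3 = 3
  bit 1 = 0: r = r^2 mod 31 = 3^2 = 9
  bit 2 = 0: r = r^2 mod 31 = 9^2 = 19
  bit 3 = 1: r = r^2 * 3 mod 31 = 19^2 * 3 = 20*3 = 29
  -> B = 29
s = B^a = 29^16 mod 31  (bits of 16 = 10000)
  bit 0 = 1: r = r^2 * 29 mod 31 = 1^2 * 29 = 1*29 = 29
  bit 1 = 0: r = r^2 mod 31 = 29^2 = 4
  bit 2 = 0: r = r^2 mod 31 = 4^2 = 16
  bit 3 = 0: r = r^2 mod 31 = 16^2 = 8
  bit 4 = 0: r = r^2 mod 31 = 8^2 = 2
  -> s = B^a = 2

Answer: 2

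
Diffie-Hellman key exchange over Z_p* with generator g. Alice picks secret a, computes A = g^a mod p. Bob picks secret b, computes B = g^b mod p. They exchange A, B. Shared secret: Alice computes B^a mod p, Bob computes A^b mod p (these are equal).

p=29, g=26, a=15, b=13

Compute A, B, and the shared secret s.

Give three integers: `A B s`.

A = 26^15 mod 29  (bits of 15 = 1111)
  bit 0 = 1: r = r^2 * 26 mod 29 = 1^2 * 26 = 1*26 = 26
  bit 1 = 1: r = r^2 * 26 mod 29 = 26^2 * 26 = 9*26 = 2
  bit 2 = 1: r = r^2 * 26 mod 29 = 2^2 * 26 = 4*26 = 17
  bit 3 = 1: r = r^2 * 26 mod 29 = 17^2 * 26 = 28*26 = 3
  -> A = 3
B = 26^13 mod 29  (bits of 13 = 1101)
  bit 0 = 1: r = r^2 * 26 mod 29 = 1^2 * 26 = 1*26 = 26
  bit 1 = 1: r = r^2 * 26 mod 29 = 26^2 * 26 = 9*26 = 2
  bit 2 = 0: r = r^2 mod 29 = 2^2 = 4
  bit 3 = 1: r = r^2 * 26 mod 29 = 4^2 * 26 = 16*26 = 10
  -> B = 10
s = B^a = 10^15 mod 29  (bits of 15 = 1111)
  bit 0 = 1: r = r^2 * 10 mod 29 = 1^2 * 10 = 1*10 = 10
  bit 1 = 1: r = r^2 * 10 mod 29 = 10^2 * 10 = 13*10 = 14
  bit 2 = 1: r = r^2 * 10 mod 29 = 14^2 * 10 = 22*10 = 17
  bit 3 = 1: r = r^2 * 10 mod 29 = 17^2 * 10 = 28*10 = 19
  -> s = B^a = 19

Answer: 3 10 19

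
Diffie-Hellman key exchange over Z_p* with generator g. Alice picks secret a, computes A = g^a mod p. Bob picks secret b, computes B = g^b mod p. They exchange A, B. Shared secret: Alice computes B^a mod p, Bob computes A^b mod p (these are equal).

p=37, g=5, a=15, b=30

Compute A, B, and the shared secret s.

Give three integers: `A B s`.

Answer: 29 27 36

Derivation:
A = 5^15 mod 37  (bits of 15 = 1111)
  bit 0 = 1: r = r^2 * 5 mod 37 = 1^2 * 5 = 1*5 = 5
  bit 1 = 1: r = r^2 * 5 mod 37 = 5^2 * 5 = 25*5 = 14
  bit 2 = 1: r = r^2 * 5 mod 37 = 14^2 * 5 = 11*5 = 18
  bit 3 = 1: r = r^2 * 5 mod 37 = 18^2 * 5 = 28*5 = 29
  -> A = 29
B = 5^30 mod 37  (bits of 30 = 11110)
  bit 0 = 1: r = r^2 * 5 mod 37 = 1^2 * 5 = 1*5 = 5
  bit 1 = 1: r = r^2 * 5 mod 37 = 5^2 * 5 = 25*5 = 14
  bit 2 = 1: r = r^2 * 5 mod 37 = 14^2 * 5 = 11*5 = 18
  bit 3 = 1: r = r^2 * 5 mod 37 = 18^2 * 5 = 28*5 = 29
  bit 4 = 0: r = r^2 mod 37 = 29^2 = 27
  -> B = 27
s = B^a = 27^15 mod 37  (bits of 15 = 1111)
  bit 0 = 1: r = r^2 * 27 mod 37 = 1^2 * 27 = 1*27 = 27
  bit 1 = 1: r = r^2 * 27 mod 37 = 27^2 * 27 = 26*27 = 36
  bit 2 = 1: r = r^2 * 27 mod 37 = 36^2 * 27 = 1*27 = 27
  bit 3 = 1: r = r^2 * 27 mod 37 = 27^2 * 27 = 26*27 = 36
  -> s = B^a = 36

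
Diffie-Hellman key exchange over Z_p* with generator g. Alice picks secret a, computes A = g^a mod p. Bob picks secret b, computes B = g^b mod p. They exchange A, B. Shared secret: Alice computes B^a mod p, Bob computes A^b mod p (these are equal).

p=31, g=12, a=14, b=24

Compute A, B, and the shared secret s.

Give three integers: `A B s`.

Answer: 18 16 2

Derivation:
A = 12^14 mod 31  (bits of 14 = 1110)
  bit 0 = 1: r = r^2 * 12 mod 31 = 1^2 * 12 = 1*12 = 12
  bit 1 = 1: r = r^2 * 12 mod 31 = 12^2 * 12 = 20*12 = 23
  bit 2 = 1: r = r^2 * 12 mod 31 = 23^2 * 12 = 2*12 = 24
  bit 3 = 0: r = r^2 mod 31 = 24^2 = 18
  -> A = 18
B = 12^24 mod 31  (bits of 24 = 11000)
  bit 0 = 1: r = r^2 * 12 mod 31 = 1^2 * 12 = 1*12 = 12
  bit 1 = 1: r = r^2 * 12 mod 31 = 12^2 * 12 = 20*12 = 23
  bit 2 = 0: r = r^2 mod 31 = 23^2 = 2
  bit 3 = 0: r = r^2 mod 31 = 2^2 = 4
  bit 4 = 0: r = r^2 mod 31 = 4^2 = 16
  -> B = 16
s = B^a = 16^14 mod 31  (bits of 14 = 1110)
  bit 0 = 1: r = r^2 * 16 mod 31 = 1^2 * 16 = 1*16 = 16
  bit 1 = 1: r = r^2 * 16 mod 31 = 16^2 * 16 = 8*16 = 4
  bit 2 = 1: r = r^2 * 16 mod 31 = 4^2 * 16 = 16*16 = 8
  bit 3 = 0: r = r^2 mod 31 = 8^2 = 2
  -> s = B^a = 2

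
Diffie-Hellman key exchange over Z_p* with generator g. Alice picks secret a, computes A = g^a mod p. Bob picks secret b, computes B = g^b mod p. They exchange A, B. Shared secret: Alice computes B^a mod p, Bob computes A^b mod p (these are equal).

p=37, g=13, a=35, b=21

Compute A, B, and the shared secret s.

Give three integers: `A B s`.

A = 13^35 mod 37  (bits of 35 = 100011)
  bit 0 = 1: r = r^2 * 13 mod 37 = 1^2 * 13 = 1*13 = 13
  bit 1 = 0: r = r^2 mod 37 = 13^2 = 21
  bit 2 = 0: r = r^2 mod 37 = 21^2 = 34
  bit 3 = 0: r = r^2 mod 37 = 34^2 = 9
  bit 4 = 1: r = r^2 * 13 mod 37 = 9^2 * 13 = 7*13 = 17
  bit 5 = 1: r = r^2 * 13 mod 37 = 17^2 * 13 = 30*13 = 20
  -> A = 20
B = 13^21 mod 37  (bits of 21 = 10101)
  bit 0 = 1: r = r^2 * 13 mod 37 = 1^2 * 13 = 1*13 = 13
  bit 1 = 0: r = r^2 mod 37 = 13^2 = 21
  bit 2 = 1: r = r^2 * 13 mod 37 = 21^2 * 13 = 34*13 = 35
  bit 3 = 0: r = r^2 mod 37 = 35^2 = 4
  bit 4 = 1: r = r^2 * 13 mod 37 = 4^2 * 13 = 16*13 = 23
  -> B = 23
s = B^a = 23^35 mod 37  (bits of 35 = 100011)
  bit 0 = 1: r = r^2 * 23 mod 37 = 1^2 * 23 = 1*23 = 23
  bit 1 = 0: r = r^2 mod 37 = 23^2 = 11
  bit 2 = 0: r = r^2 mod 37 = 11^2 = 10
  bit 3 = 0: r = r^2 mod 37 = 10^2 = 26
  bit 4 = 1: r = r^2 * 23 mod 37 = 26^2 * 23 = 10*23 = 8
  bit 5 = 1: r = r^2 * 23 mod 37 = 8^2 * 23 = 27*23 = 29
  -> s = B^a = 29

Answer: 20 23 29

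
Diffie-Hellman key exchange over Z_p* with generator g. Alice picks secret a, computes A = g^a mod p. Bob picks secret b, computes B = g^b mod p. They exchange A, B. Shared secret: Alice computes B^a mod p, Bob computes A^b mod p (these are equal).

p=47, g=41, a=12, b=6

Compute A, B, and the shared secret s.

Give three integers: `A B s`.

Answer: 37 32 28

Derivation:
A = 41^12 mod 47  (bits of 12 = 1100)
  bit 0 = 1: r = r^2 * 41 mod 47 = 1^2 * 41 = 1*41 = 41
  bit 1 = 1: r = r^2 * 41 mod 47 = 41^2 * 41 = 36*41 = 19
  bit 2 = 0: r = r^2 mod 47 = 19^2 = 32
  bit 3 = 0: r = r^2 mod 47 = 32^2 = 37
  -> A = 37
B = 41^6 mod 47  (bits of 6 = 110)
  bit 0 = 1: r = r^2 * 41 mod 47 = 1^2 * 41 = 1*41 = 41
  bit 1 = 1: r = r^2 * 41 mod 47 = 41^2 * 41 = 36*41 = 19
  bit 2 = 0: r = r^2 mod 47 = 19^2 = 32
  -> B = 32
s = B^a = 32^12 mod 47  (bits of 12 = 1100)
  bit 0 = 1: r = r^2 * 32 mod 47 = 1^2 * 32 = 1*32 = 32
  bit 1 = 1: r = r^2 * 32 mod 47 = 32^2 * 32 = 37*32 = 9
  bit 2 = 0: r = r^2 mod 47 = 9^2 = 34
  bit 3 = 0: r = r^2 mod 47 = 34^2 = 28
  -> s = B^a = 28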